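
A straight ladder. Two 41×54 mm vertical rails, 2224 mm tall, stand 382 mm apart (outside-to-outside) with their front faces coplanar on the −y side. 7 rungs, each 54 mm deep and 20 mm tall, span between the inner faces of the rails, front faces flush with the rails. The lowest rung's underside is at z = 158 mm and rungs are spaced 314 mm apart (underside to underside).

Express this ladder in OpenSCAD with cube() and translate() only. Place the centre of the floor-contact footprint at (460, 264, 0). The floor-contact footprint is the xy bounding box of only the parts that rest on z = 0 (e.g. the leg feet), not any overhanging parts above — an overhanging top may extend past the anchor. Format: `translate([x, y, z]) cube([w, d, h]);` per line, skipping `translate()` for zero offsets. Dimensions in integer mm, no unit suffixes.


translate([269, 237, 0]) cube([41, 54, 2224]);
translate([610, 237, 0]) cube([41, 54, 2224]);
translate([310, 237, 158]) cube([300, 54, 20]);
translate([310, 237, 472]) cube([300, 54, 20]);
translate([310, 237, 786]) cube([300, 54, 20]);
translate([310, 237, 1100]) cube([300, 54, 20]);
translate([310, 237, 1414]) cube([300, 54, 20]);
translate([310, 237, 1728]) cube([300, 54, 20]);
translate([310, 237, 2042]) cube([300, 54, 20]);


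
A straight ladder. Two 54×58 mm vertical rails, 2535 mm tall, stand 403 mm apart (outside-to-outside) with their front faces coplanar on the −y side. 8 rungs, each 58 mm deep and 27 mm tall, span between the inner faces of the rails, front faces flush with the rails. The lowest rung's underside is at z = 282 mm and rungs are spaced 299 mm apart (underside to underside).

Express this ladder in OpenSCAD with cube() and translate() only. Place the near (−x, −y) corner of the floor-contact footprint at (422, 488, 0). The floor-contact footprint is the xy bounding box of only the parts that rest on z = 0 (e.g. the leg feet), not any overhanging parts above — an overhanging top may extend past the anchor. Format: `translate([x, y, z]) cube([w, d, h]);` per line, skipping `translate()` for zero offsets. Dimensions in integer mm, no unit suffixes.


// rung span = 403 - 2*54 = 295
// rung[k] z = 282 + k*299
translate([422, 488, 0]) cube([54, 58, 2535]);
translate([771, 488, 0]) cube([54, 58, 2535]);
translate([476, 488, 282]) cube([295, 58, 27]);
translate([476, 488, 581]) cube([295, 58, 27]);
translate([476, 488, 880]) cube([295, 58, 27]);
translate([476, 488, 1179]) cube([295, 58, 27]);
translate([476, 488, 1478]) cube([295, 58, 27]);
translate([476, 488, 1777]) cube([295, 58, 27]);
translate([476, 488, 2076]) cube([295, 58, 27]);
translate([476, 488, 2375]) cube([295, 58, 27]);


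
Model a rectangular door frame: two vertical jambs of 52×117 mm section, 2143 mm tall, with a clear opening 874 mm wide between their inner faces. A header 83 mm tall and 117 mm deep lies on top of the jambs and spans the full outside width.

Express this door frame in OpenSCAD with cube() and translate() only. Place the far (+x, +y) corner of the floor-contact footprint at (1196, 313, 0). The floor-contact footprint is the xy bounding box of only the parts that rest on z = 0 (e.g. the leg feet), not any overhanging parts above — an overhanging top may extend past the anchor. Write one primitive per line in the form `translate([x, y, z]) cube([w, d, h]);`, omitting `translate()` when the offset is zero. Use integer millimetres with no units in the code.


translate([218, 196, 0]) cube([52, 117, 2143]);
translate([1144, 196, 0]) cube([52, 117, 2143]);
translate([218, 196, 2143]) cube([978, 117, 83]);


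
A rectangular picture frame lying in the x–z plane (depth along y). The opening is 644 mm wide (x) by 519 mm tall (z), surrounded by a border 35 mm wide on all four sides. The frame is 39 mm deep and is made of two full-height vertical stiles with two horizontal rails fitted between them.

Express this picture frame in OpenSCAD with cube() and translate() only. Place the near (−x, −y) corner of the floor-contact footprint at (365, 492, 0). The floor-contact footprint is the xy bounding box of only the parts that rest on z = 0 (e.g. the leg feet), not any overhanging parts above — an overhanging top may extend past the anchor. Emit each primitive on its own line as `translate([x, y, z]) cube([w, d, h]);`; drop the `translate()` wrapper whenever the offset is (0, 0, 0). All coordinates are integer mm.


translate([365, 492, 0]) cube([35, 39, 589]);
translate([1044, 492, 0]) cube([35, 39, 589]);
translate([400, 492, 0]) cube([644, 39, 35]);
translate([400, 492, 554]) cube([644, 39, 35]);


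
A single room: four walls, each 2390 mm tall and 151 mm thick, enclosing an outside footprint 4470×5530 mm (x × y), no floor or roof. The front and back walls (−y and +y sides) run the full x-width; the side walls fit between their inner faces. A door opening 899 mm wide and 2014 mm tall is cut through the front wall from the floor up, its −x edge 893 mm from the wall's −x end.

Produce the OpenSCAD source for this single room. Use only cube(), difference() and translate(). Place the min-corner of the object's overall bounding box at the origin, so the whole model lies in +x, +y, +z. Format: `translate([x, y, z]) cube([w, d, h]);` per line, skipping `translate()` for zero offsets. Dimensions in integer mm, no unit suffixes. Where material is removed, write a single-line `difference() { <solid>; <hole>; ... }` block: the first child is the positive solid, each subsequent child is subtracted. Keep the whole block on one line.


difference() { cube([4470, 151, 2390]); translate([893, 0, 0]) cube([899, 151, 2014]); }
translate([0, 5379, 0]) cube([4470, 151, 2390]);
translate([0, 151, 0]) cube([151, 5228, 2390]);
translate([4319, 151, 0]) cube([151, 5228, 2390]);


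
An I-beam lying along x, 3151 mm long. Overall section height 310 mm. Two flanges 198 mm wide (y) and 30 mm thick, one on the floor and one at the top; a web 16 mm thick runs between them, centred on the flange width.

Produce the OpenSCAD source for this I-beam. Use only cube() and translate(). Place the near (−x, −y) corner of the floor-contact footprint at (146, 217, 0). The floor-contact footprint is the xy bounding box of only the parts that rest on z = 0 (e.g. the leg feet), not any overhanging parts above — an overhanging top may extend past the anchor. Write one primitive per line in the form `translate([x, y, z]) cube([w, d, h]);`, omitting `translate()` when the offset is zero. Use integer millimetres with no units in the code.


translate([146, 217, 0]) cube([3151, 198, 30]);
translate([146, 308, 30]) cube([3151, 16, 250]);
translate([146, 217, 280]) cube([3151, 198, 30]);


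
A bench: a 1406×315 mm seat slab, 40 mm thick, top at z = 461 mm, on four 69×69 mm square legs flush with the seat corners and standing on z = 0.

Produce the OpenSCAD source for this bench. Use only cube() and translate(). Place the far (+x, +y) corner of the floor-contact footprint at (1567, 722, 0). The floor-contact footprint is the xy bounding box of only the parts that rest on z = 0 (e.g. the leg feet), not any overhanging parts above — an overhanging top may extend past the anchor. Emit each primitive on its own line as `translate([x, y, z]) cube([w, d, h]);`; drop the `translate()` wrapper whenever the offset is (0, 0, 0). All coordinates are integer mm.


translate([161, 407, 421]) cube([1406, 315, 40]);
translate([161, 407, 0]) cube([69, 69, 421]);
translate([161, 653, 0]) cube([69, 69, 421]);
translate([1498, 407, 0]) cube([69, 69, 421]);
translate([1498, 653, 0]) cube([69, 69, 421]);


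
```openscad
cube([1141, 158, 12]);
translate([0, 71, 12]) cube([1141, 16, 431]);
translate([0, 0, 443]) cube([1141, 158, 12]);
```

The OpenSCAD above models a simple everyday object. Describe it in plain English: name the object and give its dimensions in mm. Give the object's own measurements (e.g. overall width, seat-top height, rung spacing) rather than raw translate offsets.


An I-beam lying along x, 1141 mm long. Overall section height 455 mm. Two flanges 158 mm wide (y) and 12 mm thick, one on the floor and one at the top; a web 16 mm thick runs between them, centred on the flange width.


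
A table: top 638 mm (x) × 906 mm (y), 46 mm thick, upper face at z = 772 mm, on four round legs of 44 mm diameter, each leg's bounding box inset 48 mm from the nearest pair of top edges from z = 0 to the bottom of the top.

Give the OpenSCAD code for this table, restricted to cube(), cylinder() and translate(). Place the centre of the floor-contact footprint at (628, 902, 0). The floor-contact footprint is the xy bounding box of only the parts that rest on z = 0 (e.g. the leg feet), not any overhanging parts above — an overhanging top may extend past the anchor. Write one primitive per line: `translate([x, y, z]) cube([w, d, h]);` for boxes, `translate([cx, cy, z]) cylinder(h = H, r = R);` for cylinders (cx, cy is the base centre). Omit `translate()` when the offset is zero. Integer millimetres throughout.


// leg_h = 772 - 46 = 726
translate([309, 449, 726]) cube([638, 906, 46]);
translate([379, 519, 0]) cylinder(h = 726, r = 22);
translate([877, 519, 0]) cylinder(h = 726, r = 22);
translate([379, 1285, 0]) cylinder(h = 726, r = 22);
translate([877, 1285, 0]) cylinder(h = 726, r = 22);


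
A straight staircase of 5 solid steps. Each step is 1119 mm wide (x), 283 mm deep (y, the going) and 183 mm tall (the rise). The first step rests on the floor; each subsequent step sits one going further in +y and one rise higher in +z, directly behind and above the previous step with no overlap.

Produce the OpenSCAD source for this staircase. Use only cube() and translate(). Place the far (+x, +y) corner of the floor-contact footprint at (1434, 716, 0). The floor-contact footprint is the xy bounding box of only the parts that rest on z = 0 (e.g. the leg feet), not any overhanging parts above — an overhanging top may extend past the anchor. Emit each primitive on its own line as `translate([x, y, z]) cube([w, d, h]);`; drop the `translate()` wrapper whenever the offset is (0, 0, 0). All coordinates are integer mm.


translate([315, 433, 0]) cube([1119, 283, 183]);
translate([315, 716, 183]) cube([1119, 283, 183]);
translate([315, 999, 366]) cube([1119, 283, 183]);
translate([315, 1282, 549]) cube([1119, 283, 183]);
translate([315, 1565, 732]) cube([1119, 283, 183]);


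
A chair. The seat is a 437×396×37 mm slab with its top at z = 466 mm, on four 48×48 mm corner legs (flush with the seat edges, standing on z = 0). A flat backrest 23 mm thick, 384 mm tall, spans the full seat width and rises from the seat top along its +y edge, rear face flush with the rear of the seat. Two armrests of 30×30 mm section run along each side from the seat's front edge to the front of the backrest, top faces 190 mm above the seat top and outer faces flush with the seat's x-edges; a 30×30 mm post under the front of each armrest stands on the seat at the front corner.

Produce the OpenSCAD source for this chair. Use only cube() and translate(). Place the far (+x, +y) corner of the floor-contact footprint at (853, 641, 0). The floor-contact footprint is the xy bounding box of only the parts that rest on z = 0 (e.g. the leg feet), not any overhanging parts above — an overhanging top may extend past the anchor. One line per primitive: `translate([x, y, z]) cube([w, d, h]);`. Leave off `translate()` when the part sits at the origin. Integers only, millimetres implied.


translate([416, 245, 429]) cube([437, 396, 37]);
translate([416, 245, 0]) cube([48, 48, 429]);
translate([805, 245, 0]) cube([48, 48, 429]);
translate([416, 593, 0]) cube([48, 48, 429]);
translate([805, 593, 0]) cube([48, 48, 429]);
translate([416, 618, 466]) cube([437, 23, 384]);
translate([416, 245, 626]) cube([30, 373, 30]);
translate([823, 245, 626]) cube([30, 373, 30]);
translate([416, 245, 466]) cube([30, 30, 160]);
translate([823, 245, 466]) cube([30, 30, 160]);


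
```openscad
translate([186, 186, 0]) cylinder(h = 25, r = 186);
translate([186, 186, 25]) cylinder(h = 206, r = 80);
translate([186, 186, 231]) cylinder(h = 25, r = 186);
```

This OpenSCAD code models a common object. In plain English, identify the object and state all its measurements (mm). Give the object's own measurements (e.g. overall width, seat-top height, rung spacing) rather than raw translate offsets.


A spool: two coaxial disc flanges of radius 186 mm and thickness 25 mm, joined by a core cylinder of radius 80 mm and height 206 mm. The lower flange rests on z = 0 and the three cylinders share a vertical axis.


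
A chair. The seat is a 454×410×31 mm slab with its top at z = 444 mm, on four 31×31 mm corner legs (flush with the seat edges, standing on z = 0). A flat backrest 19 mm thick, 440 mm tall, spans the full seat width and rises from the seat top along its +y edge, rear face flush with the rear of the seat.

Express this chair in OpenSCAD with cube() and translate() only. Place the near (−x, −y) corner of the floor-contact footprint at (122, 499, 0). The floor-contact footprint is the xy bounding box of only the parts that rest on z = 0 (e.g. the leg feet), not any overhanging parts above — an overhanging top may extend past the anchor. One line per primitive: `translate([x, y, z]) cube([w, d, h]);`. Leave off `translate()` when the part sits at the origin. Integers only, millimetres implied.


translate([122, 499, 413]) cube([454, 410, 31]);
translate([122, 499, 0]) cube([31, 31, 413]);
translate([545, 499, 0]) cube([31, 31, 413]);
translate([122, 878, 0]) cube([31, 31, 413]);
translate([545, 878, 0]) cube([31, 31, 413]);
translate([122, 890, 444]) cube([454, 19, 440]);


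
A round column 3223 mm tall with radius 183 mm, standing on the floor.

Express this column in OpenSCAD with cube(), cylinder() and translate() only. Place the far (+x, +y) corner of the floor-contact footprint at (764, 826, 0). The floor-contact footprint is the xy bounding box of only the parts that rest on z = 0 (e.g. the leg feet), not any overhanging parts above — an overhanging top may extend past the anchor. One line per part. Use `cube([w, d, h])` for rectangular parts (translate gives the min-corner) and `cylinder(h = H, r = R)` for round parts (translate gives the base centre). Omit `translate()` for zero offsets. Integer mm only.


translate([581, 643, 0]) cylinder(h = 3223, r = 183);


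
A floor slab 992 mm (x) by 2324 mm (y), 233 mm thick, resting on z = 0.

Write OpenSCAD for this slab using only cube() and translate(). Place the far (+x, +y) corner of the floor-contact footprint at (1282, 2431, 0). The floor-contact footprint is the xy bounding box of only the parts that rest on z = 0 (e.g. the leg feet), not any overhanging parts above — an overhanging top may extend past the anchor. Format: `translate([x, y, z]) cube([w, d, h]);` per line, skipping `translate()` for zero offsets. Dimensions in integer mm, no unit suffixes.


translate([290, 107, 0]) cube([992, 2324, 233]);


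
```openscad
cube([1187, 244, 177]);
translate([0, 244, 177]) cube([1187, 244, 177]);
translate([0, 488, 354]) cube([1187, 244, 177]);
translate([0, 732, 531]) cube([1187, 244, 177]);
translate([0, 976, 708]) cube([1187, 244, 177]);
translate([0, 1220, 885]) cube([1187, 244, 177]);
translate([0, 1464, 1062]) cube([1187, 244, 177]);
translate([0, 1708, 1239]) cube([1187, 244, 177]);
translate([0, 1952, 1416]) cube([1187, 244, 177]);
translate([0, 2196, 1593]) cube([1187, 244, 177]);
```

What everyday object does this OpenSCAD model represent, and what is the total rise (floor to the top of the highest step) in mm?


A staircase. The total rise is 1770 mm.

10 identical blocks, each offset up and back from the previous — a staircase. Each step is 177 mm tall and there are 10 of them, so the total rise is 10 × 177 = 1770 mm.


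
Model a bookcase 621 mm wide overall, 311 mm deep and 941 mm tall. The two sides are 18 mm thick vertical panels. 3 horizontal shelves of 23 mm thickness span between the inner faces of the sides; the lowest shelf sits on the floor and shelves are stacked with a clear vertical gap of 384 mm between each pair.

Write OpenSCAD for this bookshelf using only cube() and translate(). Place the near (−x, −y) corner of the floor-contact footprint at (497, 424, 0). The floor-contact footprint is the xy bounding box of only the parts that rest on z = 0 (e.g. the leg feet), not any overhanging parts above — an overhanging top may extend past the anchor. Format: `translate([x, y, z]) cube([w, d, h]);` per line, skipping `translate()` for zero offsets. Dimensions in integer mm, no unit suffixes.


translate([497, 424, 0]) cube([18, 311, 941]);
translate([1100, 424, 0]) cube([18, 311, 941]);
translate([515, 424, 0]) cube([585, 311, 23]);
translate([515, 424, 407]) cube([585, 311, 23]);
translate([515, 424, 814]) cube([585, 311, 23]);


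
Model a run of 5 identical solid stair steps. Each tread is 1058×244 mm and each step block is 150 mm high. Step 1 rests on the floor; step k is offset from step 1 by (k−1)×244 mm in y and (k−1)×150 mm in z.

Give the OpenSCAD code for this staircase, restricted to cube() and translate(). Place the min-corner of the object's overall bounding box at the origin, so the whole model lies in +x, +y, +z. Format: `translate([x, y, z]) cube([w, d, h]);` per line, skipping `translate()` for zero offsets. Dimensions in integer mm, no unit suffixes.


cube([1058, 244, 150]);
translate([0, 244, 150]) cube([1058, 244, 150]);
translate([0, 488, 300]) cube([1058, 244, 150]);
translate([0, 732, 450]) cube([1058, 244, 150]);
translate([0, 976, 600]) cube([1058, 244, 150]);


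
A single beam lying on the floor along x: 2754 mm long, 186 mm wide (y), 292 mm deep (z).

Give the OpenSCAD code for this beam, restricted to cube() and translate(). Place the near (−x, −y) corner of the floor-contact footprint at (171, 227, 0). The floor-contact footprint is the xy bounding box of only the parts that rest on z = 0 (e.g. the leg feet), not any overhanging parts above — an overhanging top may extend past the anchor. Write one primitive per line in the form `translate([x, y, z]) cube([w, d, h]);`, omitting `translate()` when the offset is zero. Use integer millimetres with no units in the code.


translate([171, 227, 0]) cube([2754, 186, 292]);


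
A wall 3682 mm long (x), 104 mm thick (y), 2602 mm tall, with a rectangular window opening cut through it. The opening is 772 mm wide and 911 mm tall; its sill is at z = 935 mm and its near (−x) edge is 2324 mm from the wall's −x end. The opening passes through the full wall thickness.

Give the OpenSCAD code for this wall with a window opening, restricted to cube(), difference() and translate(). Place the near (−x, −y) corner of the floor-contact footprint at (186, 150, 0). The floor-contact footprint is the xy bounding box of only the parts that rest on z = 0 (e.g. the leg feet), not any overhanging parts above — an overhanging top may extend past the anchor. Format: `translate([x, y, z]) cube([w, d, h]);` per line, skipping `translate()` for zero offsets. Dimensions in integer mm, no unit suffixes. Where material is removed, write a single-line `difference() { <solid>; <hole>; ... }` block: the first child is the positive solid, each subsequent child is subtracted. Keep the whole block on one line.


difference() { translate([186, 150, 0]) cube([3682, 104, 2602]); translate([2510, 150, 935]) cube([772, 104, 911]); }


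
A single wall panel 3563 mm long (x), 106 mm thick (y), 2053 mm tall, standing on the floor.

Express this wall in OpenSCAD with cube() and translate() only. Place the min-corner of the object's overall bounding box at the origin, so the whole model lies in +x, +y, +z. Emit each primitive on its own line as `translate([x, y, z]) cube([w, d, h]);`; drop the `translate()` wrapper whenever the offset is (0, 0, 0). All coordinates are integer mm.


cube([3563, 106, 2053]);


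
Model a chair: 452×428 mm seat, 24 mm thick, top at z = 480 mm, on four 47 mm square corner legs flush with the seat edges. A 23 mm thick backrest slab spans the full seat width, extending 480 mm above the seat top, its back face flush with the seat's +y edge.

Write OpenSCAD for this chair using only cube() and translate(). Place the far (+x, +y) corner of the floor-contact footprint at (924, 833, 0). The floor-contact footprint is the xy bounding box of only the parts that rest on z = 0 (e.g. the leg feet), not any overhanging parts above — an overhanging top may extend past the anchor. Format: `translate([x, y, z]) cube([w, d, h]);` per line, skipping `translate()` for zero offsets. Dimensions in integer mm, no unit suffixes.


translate([472, 405, 456]) cube([452, 428, 24]);
translate([472, 405, 0]) cube([47, 47, 456]);
translate([877, 405, 0]) cube([47, 47, 456]);
translate([472, 786, 0]) cube([47, 47, 456]);
translate([877, 786, 0]) cube([47, 47, 456]);
translate([472, 810, 480]) cube([452, 23, 480]);


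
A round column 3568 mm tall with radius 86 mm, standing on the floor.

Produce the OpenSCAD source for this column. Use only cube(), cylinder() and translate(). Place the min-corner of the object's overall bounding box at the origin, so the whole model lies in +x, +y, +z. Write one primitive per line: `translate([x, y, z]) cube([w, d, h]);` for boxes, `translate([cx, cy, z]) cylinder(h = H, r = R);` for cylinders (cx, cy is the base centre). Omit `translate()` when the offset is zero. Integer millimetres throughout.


translate([86, 86, 0]) cylinder(h = 3568, r = 86);


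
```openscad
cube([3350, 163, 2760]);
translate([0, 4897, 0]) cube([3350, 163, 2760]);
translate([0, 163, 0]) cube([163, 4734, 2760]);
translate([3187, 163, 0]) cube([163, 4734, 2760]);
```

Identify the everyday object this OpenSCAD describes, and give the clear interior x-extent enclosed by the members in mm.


A house (or room) frame. The interior width is 3024 mm.

Four 2760 mm walls enclosing a rectangle with no floor or roof — a room or house frame. Outside width is 3350 mm and wall thickness is 163 mm, so the interior width is 3350 − 2 × 163 = 3024 mm.


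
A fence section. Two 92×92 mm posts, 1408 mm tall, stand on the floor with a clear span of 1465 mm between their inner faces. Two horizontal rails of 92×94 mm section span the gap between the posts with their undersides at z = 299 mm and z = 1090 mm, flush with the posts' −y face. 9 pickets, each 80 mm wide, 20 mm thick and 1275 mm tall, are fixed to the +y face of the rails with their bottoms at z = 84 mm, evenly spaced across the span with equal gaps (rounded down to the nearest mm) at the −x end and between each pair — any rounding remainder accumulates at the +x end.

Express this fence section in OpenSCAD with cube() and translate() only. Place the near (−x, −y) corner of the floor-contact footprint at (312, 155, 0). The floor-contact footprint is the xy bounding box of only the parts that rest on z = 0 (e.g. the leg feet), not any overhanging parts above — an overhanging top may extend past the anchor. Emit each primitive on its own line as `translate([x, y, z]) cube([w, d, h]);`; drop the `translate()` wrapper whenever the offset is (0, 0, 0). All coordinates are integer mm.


translate([312, 155, 0]) cube([92, 92, 1408]);
translate([1869, 155, 0]) cube([92, 92, 1408]);
translate([404, 155, 299]) cube([1465, 92, 94]);
translate([404, 155, 1090]) cube([1465, 92, 94]);
translate([478, 247, 84]) cube([80, 20, 1275]);
translate([632, 247, 84]) cube([80, 20, 1275]);
translate([786, 247, 84]) cube([80, 20, 1275]);
translate([940, 247, 84]) cube([80, 20, 1275]);
translate([1094, 247, 84]) cube([80, 20, 1275]);
translate([1248, 247, 84]) cube([80, 20, 1275]);
translate([1402, 247, 84]) cube([80, 20, 1275]);
translate([1556, 247, 84]) cube([80, 20, 1275]);
translate([1710, 247, 84]) cube([80, 20, 1275]);


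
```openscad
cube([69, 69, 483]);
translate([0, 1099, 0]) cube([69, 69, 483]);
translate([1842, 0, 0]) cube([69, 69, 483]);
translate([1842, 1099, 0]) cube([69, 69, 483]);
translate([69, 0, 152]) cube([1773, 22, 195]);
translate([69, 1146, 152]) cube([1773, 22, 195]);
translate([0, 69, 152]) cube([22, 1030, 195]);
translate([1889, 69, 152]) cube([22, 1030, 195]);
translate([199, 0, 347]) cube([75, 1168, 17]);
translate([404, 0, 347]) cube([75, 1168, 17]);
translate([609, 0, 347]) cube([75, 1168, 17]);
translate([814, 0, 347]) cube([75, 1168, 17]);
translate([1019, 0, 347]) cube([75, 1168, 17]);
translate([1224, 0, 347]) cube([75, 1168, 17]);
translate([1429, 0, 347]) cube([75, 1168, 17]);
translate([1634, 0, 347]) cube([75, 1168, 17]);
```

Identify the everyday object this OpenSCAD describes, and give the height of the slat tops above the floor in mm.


A bed frame. The slat-top height is 364 mm.

Four posts, four rails, and a row of slats — a bed frame. Slats sit on the rails at z = 152 + 195 = 347; with slat thickness 17, the top is 364 mm.


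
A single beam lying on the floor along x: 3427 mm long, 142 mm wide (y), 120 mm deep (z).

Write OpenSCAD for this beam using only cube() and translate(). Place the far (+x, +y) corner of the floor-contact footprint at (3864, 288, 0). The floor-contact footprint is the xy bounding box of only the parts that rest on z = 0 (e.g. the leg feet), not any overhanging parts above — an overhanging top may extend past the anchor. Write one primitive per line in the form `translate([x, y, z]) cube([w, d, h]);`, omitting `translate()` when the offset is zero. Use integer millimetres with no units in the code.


translate([437, 146, 0]) cube([3427, 142, 120]);


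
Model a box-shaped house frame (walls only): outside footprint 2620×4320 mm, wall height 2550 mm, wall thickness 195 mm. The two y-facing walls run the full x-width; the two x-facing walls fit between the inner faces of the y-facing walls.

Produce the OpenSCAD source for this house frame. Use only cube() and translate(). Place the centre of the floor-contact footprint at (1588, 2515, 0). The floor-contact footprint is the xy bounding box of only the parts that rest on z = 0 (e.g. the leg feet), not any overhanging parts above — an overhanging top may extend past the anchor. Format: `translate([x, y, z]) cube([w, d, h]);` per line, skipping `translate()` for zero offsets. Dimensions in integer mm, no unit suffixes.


translate([278, 355, 0]) cube([2620, 195, 2550]);
translate([278, 4480, 0]) cube([2620, 195, 2550]);
translate([278, 550, 0]) cube([195, 3930, 2550]);
translate([2703, 550, 0]) cube([195, 3930, 2550]);


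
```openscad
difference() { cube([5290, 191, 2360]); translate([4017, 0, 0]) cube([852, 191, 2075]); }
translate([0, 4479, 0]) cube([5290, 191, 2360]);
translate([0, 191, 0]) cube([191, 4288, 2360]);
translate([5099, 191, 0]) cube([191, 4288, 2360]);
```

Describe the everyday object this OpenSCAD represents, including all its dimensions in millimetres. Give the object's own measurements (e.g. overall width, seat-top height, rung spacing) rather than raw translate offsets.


A single room: four walls, each 2360 mm tall and 191 mm thick, enclosing an outside footprint 5290×4670 mm (x × y), no floor or roof. The front and back walls (−y and +y sides) run the full x-width; the side walls fit between their inner faces. A door opening 852 mm wide and 2075 mm tall is cut through the front wall from the floor up, its −x edge 4017 mm from the wall's −x end.


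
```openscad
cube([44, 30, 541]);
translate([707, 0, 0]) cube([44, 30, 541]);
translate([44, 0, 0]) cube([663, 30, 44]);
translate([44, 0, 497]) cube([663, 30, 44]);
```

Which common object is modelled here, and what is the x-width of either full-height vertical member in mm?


A picture frame. The border width is 44 mm.

Four thin pieces enclosing a rectangular opening — a picture frame. The two full-height stiles are 541 mm tall; the top rail sits at z = 497 and is 44 mm tall, so the border above the opening is 541 − 497 = 44 mm, matching the stile x-width.


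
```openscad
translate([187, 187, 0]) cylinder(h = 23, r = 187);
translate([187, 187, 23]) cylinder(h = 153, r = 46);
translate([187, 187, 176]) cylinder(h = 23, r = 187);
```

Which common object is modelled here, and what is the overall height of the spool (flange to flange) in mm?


A spool. The overall height is 199 mm.

Three coaxial cylinders, large–small–large — a spool. Two 23 mm flanges and a 153 mm core give 23 + 153 + 23 = 199 mm.


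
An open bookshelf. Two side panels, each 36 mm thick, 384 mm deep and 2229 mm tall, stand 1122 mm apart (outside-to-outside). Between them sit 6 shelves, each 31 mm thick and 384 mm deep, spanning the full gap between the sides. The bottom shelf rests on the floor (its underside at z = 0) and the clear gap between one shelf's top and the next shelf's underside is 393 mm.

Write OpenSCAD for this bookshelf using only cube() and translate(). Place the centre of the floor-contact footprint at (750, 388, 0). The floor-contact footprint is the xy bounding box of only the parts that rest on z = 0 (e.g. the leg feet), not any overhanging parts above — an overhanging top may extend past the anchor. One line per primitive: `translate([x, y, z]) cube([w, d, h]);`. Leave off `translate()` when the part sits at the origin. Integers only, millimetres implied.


translate([189, 196, 0]) cube([36, 384, 2229]);
translate([1275, 196, 0]) cube([36, 384, 2229]);
translate([225, 196, 0]) cube([1050, 384, 31]);
translate([225, 196, 424]) cube([1050, 384, 31]);
translate([225, 196, 848]) cube([1050, 384, 31]);
translate([225, 196, 1272]) cube([1050, 384, 31]);
translate([225, 196, 1696]) cube([1050, 384, 31]);
translate([225, 196, 2120]) cube([1050, 384, 31]);


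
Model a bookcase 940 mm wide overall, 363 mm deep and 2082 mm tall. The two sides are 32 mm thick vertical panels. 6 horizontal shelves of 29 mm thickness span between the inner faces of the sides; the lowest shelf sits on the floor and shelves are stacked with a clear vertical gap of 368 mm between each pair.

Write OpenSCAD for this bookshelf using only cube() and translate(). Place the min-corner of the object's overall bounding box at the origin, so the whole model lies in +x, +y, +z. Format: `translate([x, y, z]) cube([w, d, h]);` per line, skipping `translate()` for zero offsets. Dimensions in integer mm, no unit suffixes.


cube([32, 363, 2082]);
translate([908, 0, 0]) cube([32, 363, 2082]);
translate([32, 0, 0]) cube([876, 363, 29]);
translate([32, 0, 397]) cube([876, 363, 29]);
translate([32, 0, 794]) cube([876, 363, 29]);
translate([32, 0, 1191]) cube([876, 363, 29]);
translate([32, 0, 1588]) cube([876, 363, 29]);
translate([32, 0, 1985]) cube([876, 363, 29]);


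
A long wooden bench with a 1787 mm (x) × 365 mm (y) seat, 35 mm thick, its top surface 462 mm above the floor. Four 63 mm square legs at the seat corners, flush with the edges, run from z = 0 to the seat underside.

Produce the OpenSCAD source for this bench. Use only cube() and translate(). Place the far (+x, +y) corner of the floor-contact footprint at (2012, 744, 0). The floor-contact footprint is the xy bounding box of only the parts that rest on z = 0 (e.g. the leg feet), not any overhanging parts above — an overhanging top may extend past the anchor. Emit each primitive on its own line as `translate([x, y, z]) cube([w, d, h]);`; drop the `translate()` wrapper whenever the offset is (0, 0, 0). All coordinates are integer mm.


translate([225, 379, 427]) cube([1787, 365, 35]);
translate([225, 379, 0]) cube([63, 63, 427]);
translate([225, 681, 0]) cube([63, 63, 427]);
translate([1949, 379, 0]) cube([63, 63, 427]);
translate([1949, 681, 0]) cube([63, 63, 427]);


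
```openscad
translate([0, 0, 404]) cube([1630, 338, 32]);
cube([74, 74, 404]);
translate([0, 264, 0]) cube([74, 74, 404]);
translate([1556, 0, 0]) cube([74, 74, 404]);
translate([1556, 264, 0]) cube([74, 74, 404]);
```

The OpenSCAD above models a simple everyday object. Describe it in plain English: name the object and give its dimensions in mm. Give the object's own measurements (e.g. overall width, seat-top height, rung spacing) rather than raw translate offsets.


A long wooden bench with a 1630 mm (x) × 338 mm (y) seat, 32 mm thick, its top surface 436 mm above the floor. Four 74 mm square legs at the seat corners, flush with the edges, run from z = 0 to the seat underside.


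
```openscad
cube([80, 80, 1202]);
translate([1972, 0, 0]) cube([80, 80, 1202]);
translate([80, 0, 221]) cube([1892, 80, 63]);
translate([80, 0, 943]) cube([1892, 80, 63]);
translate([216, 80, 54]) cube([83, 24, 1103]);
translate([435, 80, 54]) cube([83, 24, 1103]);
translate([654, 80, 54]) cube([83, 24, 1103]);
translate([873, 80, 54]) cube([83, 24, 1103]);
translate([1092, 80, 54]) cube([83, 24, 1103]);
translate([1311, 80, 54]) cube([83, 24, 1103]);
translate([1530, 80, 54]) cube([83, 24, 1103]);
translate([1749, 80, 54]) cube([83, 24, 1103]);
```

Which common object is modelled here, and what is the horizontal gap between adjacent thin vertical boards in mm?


A fence section. The picket gap is 136 mm.

Two posts, two rails, 8 pickets — a fence section. Span 1892 mm holds 8 pickets of 83 mm with 9 equal gaps: ⌊(1892 − 8·83) / 9⌋ = 136 mm.


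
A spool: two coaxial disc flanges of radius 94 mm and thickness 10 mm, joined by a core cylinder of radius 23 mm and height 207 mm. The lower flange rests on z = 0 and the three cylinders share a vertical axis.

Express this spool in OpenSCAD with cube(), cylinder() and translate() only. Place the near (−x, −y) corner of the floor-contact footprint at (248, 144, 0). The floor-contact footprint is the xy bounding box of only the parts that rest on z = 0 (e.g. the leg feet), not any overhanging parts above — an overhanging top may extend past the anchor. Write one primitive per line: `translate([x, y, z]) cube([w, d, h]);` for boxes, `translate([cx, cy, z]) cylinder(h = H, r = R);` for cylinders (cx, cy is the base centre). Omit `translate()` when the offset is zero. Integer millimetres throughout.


translate([342, 238, 0]) cylinder(h = 10, r = 94);
translate([342, 238, 10]) cylinder(h = 207, r = 23);
translate([342, 238, 217]) cylinder(h = 10, r = 94);


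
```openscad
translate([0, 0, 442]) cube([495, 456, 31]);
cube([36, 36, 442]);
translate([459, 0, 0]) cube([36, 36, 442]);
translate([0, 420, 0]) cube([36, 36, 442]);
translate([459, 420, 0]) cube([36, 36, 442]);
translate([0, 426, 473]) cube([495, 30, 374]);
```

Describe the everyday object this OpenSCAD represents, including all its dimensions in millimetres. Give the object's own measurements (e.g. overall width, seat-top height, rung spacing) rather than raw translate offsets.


A chair. The seat is a 495×456×31 mm slab with its top at z = 473 mm, on four 36×36 mm corner legs (flush with the seat edges, standing on z = 0). A flat backrest 30 mm thick, 374 mm tall, spans the full seat width and rises from the seat top along its +y edge, rear face flush with the rear of the seat.


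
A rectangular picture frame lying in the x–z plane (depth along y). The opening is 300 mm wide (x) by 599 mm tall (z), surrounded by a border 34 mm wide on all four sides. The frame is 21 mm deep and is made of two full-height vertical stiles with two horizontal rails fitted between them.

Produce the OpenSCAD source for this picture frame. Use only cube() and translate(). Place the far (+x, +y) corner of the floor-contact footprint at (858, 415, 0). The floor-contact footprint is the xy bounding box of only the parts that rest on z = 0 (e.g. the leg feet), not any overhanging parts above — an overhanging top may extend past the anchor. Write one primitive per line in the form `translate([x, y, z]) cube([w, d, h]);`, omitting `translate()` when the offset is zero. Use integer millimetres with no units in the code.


translate([490, 394, 0]) cube([34, 21, 667]);
translate([824, 394, 0]) cube([34, 21, 667]);
translate([524, 394, 0]) cube([300, 21, 34]);
translate([524, 394, 633]) cube([300, 21, 34]);


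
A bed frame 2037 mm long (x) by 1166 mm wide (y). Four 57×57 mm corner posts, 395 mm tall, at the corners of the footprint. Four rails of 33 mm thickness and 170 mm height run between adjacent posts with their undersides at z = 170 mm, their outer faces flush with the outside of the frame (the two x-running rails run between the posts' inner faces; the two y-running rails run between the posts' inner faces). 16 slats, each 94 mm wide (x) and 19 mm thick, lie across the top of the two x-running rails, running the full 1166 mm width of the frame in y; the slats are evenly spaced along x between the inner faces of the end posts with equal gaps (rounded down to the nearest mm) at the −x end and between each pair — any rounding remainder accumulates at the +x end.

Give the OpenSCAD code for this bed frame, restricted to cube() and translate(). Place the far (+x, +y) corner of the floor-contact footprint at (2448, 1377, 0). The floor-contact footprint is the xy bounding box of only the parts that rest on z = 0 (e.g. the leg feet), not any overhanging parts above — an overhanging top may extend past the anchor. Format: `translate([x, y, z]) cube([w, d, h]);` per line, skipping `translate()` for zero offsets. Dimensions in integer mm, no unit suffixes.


translate([411, 211, 0]) cube([57, 57, 395]);
translate([411, 1320, 0]) cube([57, 57, 395]);
translate([2391, 211, 0]) cube([57, 57, 395]);
translate([2391, 1320, 0]) cube([57, 57, 395]);
translate([468, 211, 170]) cube([1923, 33, 170]);
translate([468, 1344, 170]) cube([1923, 33, 170]);
translate([411, 268, 170]) cube([33, 1052, 170]);
translate([2415, 268, 170]) cube([33, 1052, 170]);
translate([492, 211, 340]) cube([94, 1166, 19]);
translate([610, 211, 340]) cube([94, 1166, 19]);
translate([728, 211, 340]) cube([94, 1166, 19]);
translate([846, 211, 340]) cube([94, 1166, 19]);
translate([964, 211, 340]) cube([94, 1166, 19]);
translate([1082, 211, 340]) cube([94, 1166, 19]);
translate([1200, 211, 340]) cube([94, 1166, 19]);
translate([1318, 211, 340]) cube([94, 1166, 19]);
translate([1436, 211, 340]) cube([94, 1166, 19]);
translate([1554, 211, 340]) cube([94, 1166, 19]);
translate([1672, 211, 340]) cube([94, 1166, 19]);
translate([1790, 211, 340]) cube([94, 1166, 19]);
translate([1908, 211, 340]) cube([94, 1166, 19]);
translate([2026, 211, 340]) cube([94, 1166, 19]);
translate([2144, 211, 340]) cube([94, 1166, 19]);
translate([2262, 211, 340]) cube([94, 1166, 19]);


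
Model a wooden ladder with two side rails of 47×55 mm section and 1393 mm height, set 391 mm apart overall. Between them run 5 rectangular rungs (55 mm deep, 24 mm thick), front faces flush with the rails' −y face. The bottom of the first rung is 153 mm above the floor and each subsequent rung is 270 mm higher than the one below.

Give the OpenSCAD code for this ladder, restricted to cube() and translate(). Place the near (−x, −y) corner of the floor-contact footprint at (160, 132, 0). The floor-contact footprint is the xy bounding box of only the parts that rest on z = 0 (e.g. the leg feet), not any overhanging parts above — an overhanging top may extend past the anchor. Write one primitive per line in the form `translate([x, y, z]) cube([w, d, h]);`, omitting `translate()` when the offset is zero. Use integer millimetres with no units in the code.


// rung span = 391 - 2*47 = 297
// rung[k] z = 153 + k*270
translate([160, 132, 0]) cube([47, 55, 1393]);
translate([504, 132, 0]) cube([47, 55, 1393]);
translate([207, 132, 153]) cube([297, 55, 24]);
translate([207, 132, 423]) cube([297, 55, 24]);
translate([207, 132, 693]) cube([297, 55, 24]);
translate([207, 132, 963]) cube([297, 55, 24]);
translate([207, 132, 1233]) cube([297, 55, 24]);


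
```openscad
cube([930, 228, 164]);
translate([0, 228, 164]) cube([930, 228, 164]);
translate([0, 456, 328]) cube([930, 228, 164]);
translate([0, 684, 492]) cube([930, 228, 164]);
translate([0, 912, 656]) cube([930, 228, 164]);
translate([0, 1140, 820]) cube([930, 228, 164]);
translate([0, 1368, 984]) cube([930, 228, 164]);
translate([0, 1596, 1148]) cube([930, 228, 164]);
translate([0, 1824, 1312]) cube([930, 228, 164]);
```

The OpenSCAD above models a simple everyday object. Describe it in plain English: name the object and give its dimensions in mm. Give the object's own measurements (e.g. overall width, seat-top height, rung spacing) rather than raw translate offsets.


A straight staircase of 9 solid steps. Each step is 930 mm wide (x), 228 mm deep (y, the going) and 164 mm tall (the rise). The first step rests on the floor; each subsequent step sits one going further in +y and one rise higher in +z, directly behind and above the previous step with no overlap.
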